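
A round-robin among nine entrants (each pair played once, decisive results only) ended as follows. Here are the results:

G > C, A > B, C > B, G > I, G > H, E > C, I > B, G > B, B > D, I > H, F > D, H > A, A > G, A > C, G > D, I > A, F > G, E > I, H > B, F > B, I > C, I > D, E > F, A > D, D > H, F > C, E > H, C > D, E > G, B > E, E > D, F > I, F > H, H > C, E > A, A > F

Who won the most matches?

Win totals: A 5, B 2, C 2, D 1, E 7, F 6, G 5, H 3, I 5.
E leads with 7 wins (next highest: 6).

E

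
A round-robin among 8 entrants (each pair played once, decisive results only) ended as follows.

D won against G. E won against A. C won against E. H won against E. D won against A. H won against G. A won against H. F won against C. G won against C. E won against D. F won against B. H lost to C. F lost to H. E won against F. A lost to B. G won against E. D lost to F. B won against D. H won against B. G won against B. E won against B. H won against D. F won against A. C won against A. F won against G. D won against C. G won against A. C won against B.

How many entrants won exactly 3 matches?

Win totals: A 1, B 2, C 4, D 3, E 4, F 5, G 4, H 5.
Exactly 3: D — 1 entrant.

1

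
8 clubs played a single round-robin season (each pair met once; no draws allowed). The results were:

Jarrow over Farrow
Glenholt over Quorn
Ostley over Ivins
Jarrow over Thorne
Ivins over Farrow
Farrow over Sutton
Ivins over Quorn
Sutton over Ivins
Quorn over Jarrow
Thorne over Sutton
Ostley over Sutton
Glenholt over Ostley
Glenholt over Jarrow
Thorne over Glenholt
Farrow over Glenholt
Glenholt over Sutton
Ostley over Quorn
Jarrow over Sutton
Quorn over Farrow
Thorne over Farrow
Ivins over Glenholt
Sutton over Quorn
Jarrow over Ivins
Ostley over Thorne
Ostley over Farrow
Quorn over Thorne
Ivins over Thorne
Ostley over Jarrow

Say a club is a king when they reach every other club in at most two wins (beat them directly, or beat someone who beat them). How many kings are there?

Quorn cannot reach Ostley in two steps.
Glenholt reaches everyone (king).
Ivins reaches everyone (king).
Sutton cannot reach Ostley in two steps.
Thorne reaches everyone (king).
Farrow cannot reach Thorne in two steps.
Jarrow cannot reach Ostley in two steps.
Ostley reaches everyone (king).
Kings: Glenholt, Ivins, Thorne, Ostley — 4.

4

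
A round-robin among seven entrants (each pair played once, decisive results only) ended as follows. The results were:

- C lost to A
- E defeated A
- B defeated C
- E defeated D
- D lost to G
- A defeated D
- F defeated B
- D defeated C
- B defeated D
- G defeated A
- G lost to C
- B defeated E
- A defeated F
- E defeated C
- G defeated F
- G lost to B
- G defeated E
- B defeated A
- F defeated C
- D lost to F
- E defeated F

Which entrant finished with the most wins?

B

Win totals: A 3, B 5, C 1, D 1, E 4, F 3, G 4.
B leads with 5 wins (next highest: 4).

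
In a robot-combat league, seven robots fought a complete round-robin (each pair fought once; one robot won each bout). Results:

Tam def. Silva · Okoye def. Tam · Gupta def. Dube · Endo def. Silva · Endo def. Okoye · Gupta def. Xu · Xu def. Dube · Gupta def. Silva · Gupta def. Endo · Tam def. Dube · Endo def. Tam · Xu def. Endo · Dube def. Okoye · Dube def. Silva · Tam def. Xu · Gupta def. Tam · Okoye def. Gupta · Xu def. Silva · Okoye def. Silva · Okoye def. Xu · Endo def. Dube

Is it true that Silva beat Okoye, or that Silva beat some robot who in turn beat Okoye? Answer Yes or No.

Silva did not beat Okoye directly.
Silva beat no one, so there is no intermediate robot.

No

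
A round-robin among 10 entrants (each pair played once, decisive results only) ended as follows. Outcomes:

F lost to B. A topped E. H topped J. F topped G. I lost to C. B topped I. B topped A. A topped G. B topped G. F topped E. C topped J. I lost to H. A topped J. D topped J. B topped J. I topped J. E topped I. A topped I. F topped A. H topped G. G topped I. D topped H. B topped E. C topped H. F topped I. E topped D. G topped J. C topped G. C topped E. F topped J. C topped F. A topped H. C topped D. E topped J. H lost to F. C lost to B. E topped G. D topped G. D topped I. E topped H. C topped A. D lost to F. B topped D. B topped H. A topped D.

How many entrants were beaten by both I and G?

1

I beat: J.
G beat: I, J.
Both beat: J — 1.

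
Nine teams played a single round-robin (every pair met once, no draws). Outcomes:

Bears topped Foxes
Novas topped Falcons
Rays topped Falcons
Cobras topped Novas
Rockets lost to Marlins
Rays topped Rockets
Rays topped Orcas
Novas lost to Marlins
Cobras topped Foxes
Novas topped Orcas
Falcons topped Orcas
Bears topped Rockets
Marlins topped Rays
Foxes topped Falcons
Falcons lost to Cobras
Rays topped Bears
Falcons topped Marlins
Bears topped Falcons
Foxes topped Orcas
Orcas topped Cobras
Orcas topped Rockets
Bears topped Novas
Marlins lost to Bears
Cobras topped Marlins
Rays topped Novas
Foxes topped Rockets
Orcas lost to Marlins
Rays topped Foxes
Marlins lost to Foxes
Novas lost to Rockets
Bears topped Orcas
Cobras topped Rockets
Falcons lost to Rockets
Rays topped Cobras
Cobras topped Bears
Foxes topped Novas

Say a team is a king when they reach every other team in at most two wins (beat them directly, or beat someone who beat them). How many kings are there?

4

Falcons cannot reach Foxes, Bears in two steps.
Foxes cannot reach Bears in two steps.
Rockets cannot reach Foxes, Cobras, Rays, Bears in two steps.
Cobras reaches everyone (king).
Rays reaches everyone (king).
Marlins reaches everyone (king).
Bears reaches everyone (king).
Orcas cannot reach Rays in two steps.
Novas cannot reach Foxes, Rays, Bears in two steps.
Kings: Cobras, Rays, Marlins, Bears — 4.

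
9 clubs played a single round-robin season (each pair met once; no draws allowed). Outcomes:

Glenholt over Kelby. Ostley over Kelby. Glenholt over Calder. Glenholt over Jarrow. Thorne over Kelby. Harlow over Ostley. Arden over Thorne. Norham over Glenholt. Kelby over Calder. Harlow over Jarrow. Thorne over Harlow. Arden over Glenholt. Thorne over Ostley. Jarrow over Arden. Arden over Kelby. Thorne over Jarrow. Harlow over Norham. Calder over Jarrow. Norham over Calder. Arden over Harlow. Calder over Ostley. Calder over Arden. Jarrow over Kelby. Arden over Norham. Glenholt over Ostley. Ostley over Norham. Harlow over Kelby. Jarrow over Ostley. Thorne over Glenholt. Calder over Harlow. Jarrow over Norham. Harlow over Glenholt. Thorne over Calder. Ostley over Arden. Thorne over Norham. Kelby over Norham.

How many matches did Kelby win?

Kelby's results: beat Norham, Calder; lost to Glenholt, Ostley, Harlow, Arden, Thorne, Jarrow.
That is 2 wins.

2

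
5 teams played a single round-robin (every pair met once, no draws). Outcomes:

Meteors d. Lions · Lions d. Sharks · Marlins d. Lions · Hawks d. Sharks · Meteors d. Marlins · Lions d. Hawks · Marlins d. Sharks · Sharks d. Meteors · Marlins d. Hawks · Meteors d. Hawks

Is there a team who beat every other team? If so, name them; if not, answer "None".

None

Highest win total is Meteors with 3 (out of 4 possible).
Meteors lost to Sharks, so no team went undefeated.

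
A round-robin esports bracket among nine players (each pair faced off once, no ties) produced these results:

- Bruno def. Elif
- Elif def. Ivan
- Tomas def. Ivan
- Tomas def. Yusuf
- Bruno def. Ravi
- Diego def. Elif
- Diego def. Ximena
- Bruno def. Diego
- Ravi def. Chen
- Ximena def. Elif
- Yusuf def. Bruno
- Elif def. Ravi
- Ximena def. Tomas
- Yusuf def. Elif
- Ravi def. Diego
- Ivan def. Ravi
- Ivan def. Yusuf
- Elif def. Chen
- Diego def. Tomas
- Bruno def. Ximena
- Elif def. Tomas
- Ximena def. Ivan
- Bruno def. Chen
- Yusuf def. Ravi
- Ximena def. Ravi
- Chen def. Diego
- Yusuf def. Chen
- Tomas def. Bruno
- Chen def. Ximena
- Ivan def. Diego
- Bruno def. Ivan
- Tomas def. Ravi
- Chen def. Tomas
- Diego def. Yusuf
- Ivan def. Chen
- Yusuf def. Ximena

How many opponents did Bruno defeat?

Bruno's results: beat Chen, Diego, Ximena, Ivan, Elif, Ravi; lost to Yusuf, Tomas.
That is 6 wins.

6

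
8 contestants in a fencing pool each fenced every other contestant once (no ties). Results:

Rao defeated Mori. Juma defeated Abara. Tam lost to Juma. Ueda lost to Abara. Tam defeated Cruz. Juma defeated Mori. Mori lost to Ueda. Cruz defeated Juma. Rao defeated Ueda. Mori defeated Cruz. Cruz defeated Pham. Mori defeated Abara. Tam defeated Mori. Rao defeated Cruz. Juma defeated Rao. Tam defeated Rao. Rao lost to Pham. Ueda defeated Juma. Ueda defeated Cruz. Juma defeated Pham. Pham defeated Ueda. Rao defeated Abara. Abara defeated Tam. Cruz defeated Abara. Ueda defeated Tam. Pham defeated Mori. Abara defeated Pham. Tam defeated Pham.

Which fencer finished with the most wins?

Win totals: Rao 4, Pham 3, Ueda 4, Juma 5, Mori 2, Abara 3, Tam 4, Cruz 3.
Juma leads with 5 wins (next highest: 4).

Juma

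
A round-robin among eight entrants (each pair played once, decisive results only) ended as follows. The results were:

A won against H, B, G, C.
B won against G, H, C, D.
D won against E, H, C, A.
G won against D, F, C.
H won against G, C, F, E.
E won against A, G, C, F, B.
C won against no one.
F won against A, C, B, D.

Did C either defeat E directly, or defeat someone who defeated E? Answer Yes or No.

C did not beat E directly.
C beat no one, so there is no intermediate entrant.

No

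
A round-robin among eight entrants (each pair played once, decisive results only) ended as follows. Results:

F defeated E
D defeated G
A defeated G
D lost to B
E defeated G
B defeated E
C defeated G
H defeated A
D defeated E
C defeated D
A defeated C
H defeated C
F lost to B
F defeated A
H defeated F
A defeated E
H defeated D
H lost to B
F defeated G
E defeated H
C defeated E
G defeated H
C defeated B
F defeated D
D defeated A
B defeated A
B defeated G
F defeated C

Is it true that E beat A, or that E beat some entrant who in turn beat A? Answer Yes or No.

Yes

E did not beat A directly.
E beat G, H. Of those, H beat A.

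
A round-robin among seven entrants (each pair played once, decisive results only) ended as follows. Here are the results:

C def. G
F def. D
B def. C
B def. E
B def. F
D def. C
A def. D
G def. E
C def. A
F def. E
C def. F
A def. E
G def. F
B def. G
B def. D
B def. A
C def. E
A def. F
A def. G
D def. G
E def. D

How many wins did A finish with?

4

A's results: beat D, E, F, G; lost to B, C.
That is 4 wins.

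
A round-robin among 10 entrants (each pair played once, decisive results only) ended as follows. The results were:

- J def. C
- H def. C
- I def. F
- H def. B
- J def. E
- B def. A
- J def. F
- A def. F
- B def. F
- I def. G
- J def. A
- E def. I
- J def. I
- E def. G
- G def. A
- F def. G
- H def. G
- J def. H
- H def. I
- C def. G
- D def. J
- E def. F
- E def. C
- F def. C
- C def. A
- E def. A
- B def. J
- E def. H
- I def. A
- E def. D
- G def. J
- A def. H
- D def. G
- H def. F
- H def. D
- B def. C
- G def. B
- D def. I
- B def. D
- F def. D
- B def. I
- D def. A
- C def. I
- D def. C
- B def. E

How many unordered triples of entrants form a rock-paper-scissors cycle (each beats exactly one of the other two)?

Win totals: A 2, B 7, C 3, D 5, E 7, F 3, G 3, H 6, I 3, J 6.
An entrant with w wins dominates both others in C(w,2) triples; summing gives 1 + 21 + 3 + 10 + 21 + 3 + 3 + 15 + 3 + 15 = 95 transitive triples.
Total triples C(10,3) = 120, so cyclic triples = 120 − 95 = 25.

25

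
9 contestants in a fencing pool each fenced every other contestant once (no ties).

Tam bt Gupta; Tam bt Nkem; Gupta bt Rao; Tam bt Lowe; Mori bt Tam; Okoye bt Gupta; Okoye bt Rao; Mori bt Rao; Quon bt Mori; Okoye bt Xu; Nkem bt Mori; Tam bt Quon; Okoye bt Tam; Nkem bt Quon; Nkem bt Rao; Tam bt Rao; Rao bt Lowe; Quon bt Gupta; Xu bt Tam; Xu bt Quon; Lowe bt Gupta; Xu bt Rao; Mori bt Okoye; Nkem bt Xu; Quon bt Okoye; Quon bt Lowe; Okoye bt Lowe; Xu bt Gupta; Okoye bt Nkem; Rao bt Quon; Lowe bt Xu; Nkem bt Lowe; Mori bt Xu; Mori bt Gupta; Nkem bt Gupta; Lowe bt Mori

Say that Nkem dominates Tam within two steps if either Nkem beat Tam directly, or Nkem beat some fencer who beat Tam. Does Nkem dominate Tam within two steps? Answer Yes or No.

Nkem did not beat Tam directly.
Nkem beat Quon, Lowe, Mori, Rao, Gupta, Xu. Of those, Mori beat Tam.

Yes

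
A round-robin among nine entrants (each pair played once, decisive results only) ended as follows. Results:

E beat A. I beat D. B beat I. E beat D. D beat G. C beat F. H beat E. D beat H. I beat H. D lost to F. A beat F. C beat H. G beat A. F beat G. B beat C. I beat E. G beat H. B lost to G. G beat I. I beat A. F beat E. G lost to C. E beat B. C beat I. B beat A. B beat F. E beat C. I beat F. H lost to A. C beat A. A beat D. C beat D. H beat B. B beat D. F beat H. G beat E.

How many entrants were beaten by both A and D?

A beat: D, F, H.
D beat: G, H.
Both beat: H — 1.

1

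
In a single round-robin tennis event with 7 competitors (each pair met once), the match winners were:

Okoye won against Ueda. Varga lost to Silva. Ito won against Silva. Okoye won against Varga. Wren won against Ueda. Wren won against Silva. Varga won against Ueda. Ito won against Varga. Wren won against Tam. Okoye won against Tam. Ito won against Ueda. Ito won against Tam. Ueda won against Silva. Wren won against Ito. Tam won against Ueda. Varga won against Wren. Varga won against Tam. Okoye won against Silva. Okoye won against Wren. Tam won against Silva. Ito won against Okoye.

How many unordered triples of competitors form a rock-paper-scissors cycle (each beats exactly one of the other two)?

Win totals: Ueda 1, Ito 5, Wren 4, Tam 2, Silva 1, Okoye 5, Varga 3.
A competitor with w wins dominates both others in C(w,2) triples; summing gives 0 + 10 + 6 + 1 + 0 + 10 + 3 = 30 transitive triples.
Total triples C(7,3) = 35, so cyclic triples = 35 − 30 = 5.

5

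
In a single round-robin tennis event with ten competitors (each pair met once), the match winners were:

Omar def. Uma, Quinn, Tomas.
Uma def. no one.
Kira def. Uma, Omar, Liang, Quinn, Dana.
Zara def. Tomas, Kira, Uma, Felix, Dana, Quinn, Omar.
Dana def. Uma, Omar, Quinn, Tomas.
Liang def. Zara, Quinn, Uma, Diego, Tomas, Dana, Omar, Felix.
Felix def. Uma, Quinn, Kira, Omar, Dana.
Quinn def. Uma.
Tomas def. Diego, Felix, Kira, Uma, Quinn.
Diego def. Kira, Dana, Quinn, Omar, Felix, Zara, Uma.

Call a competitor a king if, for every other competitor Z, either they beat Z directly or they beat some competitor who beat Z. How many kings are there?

5

Quinn cannot reach Tomas, Kira, Diego, Felix, Dana, Liang, Zara, Omar in two steps.
Tomas reaches everyone (king).
Kira reaches everyone (king).
Uma cannot reach Quinn, Tomas, Kira, Diego, Felix, Dana, Liang, Zara, Omar in two steps.
Diego reaches everyone (king).
Felix cannot reach Diego, Zara in two steps.
Dana cannot reach Liang, Zara in two steps.
Liang reaches everyone (king).
Zara reaches everyone (king).
Omar cannot reach Dana, Liang, Zara in two steps.
Kings: Tomas, Kira, Diego, Liang, Zara — 5.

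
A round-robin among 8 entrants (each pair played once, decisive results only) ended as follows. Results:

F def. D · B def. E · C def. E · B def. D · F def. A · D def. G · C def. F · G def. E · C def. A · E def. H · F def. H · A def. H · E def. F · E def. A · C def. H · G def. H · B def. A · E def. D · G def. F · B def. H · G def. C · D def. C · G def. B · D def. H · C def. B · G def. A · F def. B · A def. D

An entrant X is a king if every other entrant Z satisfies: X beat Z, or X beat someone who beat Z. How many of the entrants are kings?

A cannot reach B, E, F in two steps.
B reaches everyone (king).
C cannot reach G in two steps.
D reaches everyone (king).
E reaches everyone (king).
F reaches everyone (king).
G reaches everyone (king).
H cannot reach A, B, C, D, E, F, G in two steps.
Kings: B, D, E, F, G — 5.

5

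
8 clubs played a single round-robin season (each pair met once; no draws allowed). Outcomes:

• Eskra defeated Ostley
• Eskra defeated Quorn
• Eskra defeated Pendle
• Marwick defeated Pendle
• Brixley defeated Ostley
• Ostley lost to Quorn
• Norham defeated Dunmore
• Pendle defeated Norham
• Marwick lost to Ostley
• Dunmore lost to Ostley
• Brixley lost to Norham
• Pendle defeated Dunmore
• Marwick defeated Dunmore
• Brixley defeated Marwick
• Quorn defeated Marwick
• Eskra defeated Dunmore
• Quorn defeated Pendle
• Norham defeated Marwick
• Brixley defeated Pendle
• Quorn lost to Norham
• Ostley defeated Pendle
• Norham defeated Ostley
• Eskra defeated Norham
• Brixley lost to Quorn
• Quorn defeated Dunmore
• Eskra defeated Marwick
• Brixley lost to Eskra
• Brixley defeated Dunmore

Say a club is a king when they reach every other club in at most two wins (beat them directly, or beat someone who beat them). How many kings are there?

Norham cannot reach Eskra in two steps.
Dunmore cannot reach Norham, Marwick, Eskra, Ostley, Brixley, Quorn, Pendle in two steps.
Marwick cannot reach Eskra, Ostley, Brixley, Quorn in two steps.
Eskra reaches everyone (king).
Ostley cannot reach Eskra, Brixley, Quorn in two steps.
Brixley cannot reach Eskra, Quorn in two steps.
Quorn cannot reach Eskra in two steps.
Pendle cannot reach Eskra in two steps.
Kings: Eskra — 1.

1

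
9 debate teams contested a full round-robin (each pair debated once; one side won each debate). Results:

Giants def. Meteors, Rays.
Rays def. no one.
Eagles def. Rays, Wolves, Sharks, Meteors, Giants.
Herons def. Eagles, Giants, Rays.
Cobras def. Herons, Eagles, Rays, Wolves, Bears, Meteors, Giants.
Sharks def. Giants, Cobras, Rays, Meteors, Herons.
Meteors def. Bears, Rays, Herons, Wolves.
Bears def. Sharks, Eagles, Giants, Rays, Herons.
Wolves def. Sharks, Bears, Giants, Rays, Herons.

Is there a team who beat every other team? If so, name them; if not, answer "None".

Highest win total is Cobras with 7 (out of 8 possible).
Cobras lost to Sharks, so no team went undefeated.

None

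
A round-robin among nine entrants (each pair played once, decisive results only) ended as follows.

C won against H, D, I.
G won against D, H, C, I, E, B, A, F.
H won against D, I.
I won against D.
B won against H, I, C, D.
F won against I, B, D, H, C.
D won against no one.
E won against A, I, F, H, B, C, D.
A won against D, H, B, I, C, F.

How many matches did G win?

8

G's results: beat A, B, C, D, E, F, H, I; lost to no one.
That is 8 wins.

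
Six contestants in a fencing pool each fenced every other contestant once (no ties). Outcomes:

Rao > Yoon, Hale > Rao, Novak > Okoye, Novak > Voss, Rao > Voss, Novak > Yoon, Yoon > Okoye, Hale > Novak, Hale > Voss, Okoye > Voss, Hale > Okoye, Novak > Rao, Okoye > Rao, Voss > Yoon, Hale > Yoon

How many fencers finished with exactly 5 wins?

Win totals: Hale 5, Rao 2, Novak 4, Yoon 1, Okoye 2, Voss 1.
Exactly 5: Hale — 1 fencer.

1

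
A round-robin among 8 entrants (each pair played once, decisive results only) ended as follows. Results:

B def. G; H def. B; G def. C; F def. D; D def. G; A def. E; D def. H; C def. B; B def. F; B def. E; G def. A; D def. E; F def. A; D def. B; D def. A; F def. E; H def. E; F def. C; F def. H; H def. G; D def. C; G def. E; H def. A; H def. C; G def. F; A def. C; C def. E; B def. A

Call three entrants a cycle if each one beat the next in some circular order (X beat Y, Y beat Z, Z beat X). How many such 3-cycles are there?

Win totals: A 2, B 4, C 2, D 6, E 0, F 5, G 4, H 5.
An entrant with w wins dominates both others in C(w,2) triples; summing gives 1 + 6 + 1 + 15 + 0 + 10 + 6 + 10 = 49 transitive triples.
Total triples C(8,3) = 56, so cyclic triples = 56 − 49 = 7.

7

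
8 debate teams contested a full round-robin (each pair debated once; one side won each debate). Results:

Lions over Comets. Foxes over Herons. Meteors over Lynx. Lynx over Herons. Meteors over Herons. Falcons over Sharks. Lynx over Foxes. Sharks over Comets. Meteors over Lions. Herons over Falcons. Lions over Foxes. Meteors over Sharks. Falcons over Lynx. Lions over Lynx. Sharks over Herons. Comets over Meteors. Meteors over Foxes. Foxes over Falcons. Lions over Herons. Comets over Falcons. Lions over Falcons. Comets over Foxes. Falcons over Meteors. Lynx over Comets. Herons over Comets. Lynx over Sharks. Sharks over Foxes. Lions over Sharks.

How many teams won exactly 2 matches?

Win totals: Lynx 4, Comets 3, Foxes 2, Falcons 3, Lions 6, Meteors 5, Herons 2, Sharks 3.
Exactly 2: Foxes, Herons — 2 teams.

2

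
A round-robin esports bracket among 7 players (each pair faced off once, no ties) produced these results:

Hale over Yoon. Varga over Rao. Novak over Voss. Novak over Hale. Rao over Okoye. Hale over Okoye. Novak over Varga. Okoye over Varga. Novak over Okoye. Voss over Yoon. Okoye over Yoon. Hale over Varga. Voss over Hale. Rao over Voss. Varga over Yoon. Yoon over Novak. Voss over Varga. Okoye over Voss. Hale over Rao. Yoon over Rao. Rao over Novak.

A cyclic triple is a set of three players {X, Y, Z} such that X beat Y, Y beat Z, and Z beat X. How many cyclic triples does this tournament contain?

Win totals: Yoon 2, Hale 4, Rao 3, Okoye 3, Novak 4, Voss 3, Varga 2.
A player with w wins dominates both others in C(w,2) triples; summing gives 1 + 6 + 3 + 3 + 6 + 3 + 1 = 23 transitive triples.
Total triples C(7,3) = 35, so cyclic triples = 35 − 23 = 12.

12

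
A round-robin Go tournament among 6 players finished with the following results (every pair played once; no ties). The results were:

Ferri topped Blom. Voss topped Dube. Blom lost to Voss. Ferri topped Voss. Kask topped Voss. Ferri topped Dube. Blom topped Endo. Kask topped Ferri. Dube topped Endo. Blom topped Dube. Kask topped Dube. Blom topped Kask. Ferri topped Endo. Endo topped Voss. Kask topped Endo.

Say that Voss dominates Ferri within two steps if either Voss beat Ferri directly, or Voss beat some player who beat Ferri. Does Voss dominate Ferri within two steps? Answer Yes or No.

No

Voss did not beat Ferri directly.
Voss beat Blom, Dube, but each of them lost to Ferri. No two-step path.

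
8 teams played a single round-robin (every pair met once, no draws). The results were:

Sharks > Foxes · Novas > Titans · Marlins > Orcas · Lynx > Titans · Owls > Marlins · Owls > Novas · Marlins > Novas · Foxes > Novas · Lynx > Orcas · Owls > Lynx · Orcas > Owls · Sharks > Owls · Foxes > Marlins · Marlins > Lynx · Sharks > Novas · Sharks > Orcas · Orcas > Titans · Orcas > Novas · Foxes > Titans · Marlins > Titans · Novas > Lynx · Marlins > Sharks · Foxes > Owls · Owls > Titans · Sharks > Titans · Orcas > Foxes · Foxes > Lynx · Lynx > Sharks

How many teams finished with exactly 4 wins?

2

Win totals: Lynx 3, Titans 0, Novas 2, Foxes 5, Orcas 4, Marlins 5, Sharks 5, Owls 4.
Exactly 4: Orcas, Owls — 2 teams.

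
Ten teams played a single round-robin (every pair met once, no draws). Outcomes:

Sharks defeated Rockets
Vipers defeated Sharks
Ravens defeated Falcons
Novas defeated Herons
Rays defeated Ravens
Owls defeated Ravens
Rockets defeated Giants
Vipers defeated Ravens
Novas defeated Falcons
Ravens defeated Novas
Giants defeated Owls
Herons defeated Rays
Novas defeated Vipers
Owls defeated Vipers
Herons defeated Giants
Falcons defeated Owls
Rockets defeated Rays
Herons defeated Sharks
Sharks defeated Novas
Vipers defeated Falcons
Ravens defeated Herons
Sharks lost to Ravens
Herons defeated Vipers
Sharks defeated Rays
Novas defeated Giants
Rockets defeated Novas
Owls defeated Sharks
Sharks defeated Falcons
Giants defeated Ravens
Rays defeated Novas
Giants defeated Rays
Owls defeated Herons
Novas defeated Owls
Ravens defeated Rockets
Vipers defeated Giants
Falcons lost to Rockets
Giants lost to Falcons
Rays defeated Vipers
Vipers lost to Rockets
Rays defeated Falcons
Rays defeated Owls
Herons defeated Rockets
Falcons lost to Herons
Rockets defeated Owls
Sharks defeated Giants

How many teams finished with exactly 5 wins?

Win totals: Sharks 5, Vipers 4, Owls 4, Ravens 5, Falcons 2, Rockets 6, Rays 5, Novas 5, Giants 3, Herons 6.
Exactly 5: Sharks, Ravens, Rays, Novas — 4 teams.

4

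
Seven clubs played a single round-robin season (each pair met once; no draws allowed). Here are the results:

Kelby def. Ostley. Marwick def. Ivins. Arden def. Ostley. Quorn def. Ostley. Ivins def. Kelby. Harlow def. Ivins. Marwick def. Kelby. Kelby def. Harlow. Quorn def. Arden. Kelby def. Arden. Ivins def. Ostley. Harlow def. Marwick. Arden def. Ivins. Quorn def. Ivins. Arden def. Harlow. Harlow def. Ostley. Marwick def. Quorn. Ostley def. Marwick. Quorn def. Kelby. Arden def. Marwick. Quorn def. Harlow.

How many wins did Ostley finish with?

Ostley's results: beat Marwick; lost to Arden, Quorn, Kelby, Ivins, Harlow.
That is 1 win.

1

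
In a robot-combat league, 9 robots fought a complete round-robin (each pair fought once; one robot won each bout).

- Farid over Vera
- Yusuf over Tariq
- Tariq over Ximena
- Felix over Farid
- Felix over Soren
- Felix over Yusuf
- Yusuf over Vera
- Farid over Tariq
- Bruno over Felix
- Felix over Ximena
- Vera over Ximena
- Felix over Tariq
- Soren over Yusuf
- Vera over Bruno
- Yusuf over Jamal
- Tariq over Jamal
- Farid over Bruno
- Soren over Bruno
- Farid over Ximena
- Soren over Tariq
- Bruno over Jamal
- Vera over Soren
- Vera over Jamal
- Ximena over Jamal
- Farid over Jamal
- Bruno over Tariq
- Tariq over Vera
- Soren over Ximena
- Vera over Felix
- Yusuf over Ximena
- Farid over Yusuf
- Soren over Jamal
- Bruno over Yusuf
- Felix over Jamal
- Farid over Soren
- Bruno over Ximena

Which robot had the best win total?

Win totals: Jamal 0, Tariq 3, Farid 7, Yusuf 4, Bruno 5, Felix 6, Vera 5, Soren 5, Ximena 1.
Farid leads with 7 wins (next highest: 6).

Farid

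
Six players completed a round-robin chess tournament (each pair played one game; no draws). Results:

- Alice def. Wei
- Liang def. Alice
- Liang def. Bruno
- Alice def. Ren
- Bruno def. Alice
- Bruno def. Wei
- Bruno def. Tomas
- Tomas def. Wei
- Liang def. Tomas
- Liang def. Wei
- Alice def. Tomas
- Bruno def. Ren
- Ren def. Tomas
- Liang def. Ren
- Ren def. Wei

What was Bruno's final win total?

4

Bruno's results: beat Ren, Alice, Tomas, Wei; lost to Liang.
That is 4 wins.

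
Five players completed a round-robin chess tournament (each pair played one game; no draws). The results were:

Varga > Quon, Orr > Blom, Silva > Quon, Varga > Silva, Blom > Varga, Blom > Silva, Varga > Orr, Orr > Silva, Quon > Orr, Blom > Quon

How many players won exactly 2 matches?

Win totals: Varga 3, Blom 3, Silva 1, Quon 1, Orr 2.
Exactly 2: Orr — 1 player.

1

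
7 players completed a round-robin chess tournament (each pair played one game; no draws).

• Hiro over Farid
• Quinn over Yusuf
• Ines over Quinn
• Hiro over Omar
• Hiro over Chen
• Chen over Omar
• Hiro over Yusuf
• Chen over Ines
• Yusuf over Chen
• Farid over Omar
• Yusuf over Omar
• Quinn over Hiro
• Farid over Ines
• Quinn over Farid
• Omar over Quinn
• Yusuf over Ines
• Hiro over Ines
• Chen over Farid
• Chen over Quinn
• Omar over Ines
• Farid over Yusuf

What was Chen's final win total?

4

Chen's results: beat Farid, Omar, Ines, Quinn; lost to Hiro, Yusuf.
That is 4 wins.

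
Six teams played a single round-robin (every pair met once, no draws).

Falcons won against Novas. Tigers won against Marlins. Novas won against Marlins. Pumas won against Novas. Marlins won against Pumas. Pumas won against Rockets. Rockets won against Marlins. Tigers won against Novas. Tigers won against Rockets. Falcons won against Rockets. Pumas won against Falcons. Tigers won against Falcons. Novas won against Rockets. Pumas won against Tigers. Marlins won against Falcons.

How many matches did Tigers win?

4

Tigers' results: beat Rockets, Falcons, Marlins, Novas; lost to Pumas.
That is 4 wins.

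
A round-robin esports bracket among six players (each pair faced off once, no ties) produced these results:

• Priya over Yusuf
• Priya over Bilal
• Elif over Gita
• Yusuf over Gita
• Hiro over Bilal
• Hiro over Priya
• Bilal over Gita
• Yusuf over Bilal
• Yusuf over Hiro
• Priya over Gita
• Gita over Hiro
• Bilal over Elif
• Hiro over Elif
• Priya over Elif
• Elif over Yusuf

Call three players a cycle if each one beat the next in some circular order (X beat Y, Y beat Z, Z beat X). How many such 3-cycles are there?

6

Of the C(6,3) = 20 triples, the cyclic ones are: {Elif, Yusuf, Bilal}; {Elif, Yusuf, Hiro}; {Elif, Gita, Hiro}; {Yusuf, Hiro, Priya}; {Bilal, Gita, Hiro}; {Gita, Hiro, Priya}.
That is 6.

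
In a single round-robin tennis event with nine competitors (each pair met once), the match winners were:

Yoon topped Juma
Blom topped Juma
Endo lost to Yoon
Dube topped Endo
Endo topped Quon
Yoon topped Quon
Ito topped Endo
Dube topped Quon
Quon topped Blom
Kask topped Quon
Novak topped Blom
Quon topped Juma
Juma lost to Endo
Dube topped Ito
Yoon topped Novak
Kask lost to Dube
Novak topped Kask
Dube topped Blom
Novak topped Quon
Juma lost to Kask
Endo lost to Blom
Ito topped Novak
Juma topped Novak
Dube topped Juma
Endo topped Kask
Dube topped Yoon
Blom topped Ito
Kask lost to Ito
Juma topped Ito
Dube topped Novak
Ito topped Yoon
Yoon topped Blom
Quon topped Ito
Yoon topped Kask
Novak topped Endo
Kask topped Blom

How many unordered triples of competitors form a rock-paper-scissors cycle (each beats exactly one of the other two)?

16

Win totals: Endo 3, Blom 3, Dube 8, Novak 4, Quon 3, Juma 2, Kask 3, Ito 4, Yoon 6.
A competitor with w wins dominates both others in C(w,2) triples; summing gives 3 + 3 + 28 + 6 + 3 + 1 + 3 + 6 + 15 = 68 transitive triples.
Total triples C(9,3) = 84, so cyclic triples = 84 − 68 = 16.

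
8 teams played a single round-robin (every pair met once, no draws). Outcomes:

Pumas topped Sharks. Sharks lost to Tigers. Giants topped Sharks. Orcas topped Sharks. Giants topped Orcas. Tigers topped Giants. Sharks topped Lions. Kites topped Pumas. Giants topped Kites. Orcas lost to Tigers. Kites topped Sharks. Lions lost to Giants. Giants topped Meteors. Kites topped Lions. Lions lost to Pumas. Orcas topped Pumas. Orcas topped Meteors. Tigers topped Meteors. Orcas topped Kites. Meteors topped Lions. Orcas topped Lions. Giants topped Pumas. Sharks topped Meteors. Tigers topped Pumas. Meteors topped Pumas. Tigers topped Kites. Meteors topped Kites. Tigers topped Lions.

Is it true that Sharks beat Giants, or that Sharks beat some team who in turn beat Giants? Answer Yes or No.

Sharks did not beat Giants directly.
Sharks beat Meteors, Lions, but each of them lost to Giants. No two-step path.

No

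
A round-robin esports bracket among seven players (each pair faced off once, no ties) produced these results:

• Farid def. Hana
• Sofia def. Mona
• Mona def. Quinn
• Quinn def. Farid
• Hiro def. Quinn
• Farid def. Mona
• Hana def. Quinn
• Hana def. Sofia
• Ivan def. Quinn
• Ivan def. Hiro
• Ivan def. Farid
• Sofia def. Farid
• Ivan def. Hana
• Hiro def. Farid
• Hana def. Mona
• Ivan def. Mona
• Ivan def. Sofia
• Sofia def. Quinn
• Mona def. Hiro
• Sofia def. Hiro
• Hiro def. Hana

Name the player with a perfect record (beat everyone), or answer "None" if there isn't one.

Ivan has 6 wins out of 6 opponents — a perfect record.

Ivan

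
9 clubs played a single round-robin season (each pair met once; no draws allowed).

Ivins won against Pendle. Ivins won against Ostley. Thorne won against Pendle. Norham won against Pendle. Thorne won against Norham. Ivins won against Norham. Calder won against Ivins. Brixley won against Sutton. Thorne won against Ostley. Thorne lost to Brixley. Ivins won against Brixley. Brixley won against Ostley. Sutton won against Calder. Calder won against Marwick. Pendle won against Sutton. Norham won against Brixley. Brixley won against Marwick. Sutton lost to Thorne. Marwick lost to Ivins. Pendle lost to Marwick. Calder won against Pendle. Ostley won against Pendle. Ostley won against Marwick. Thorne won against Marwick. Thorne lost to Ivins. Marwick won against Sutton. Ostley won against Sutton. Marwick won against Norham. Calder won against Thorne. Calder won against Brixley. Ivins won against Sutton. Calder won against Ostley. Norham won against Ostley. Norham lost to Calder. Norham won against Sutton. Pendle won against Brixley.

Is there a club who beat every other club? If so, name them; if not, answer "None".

None

Highest win total is Ivins with 7 (out of 8 possible).
Ivins lost to Calder, so no club went undefeated.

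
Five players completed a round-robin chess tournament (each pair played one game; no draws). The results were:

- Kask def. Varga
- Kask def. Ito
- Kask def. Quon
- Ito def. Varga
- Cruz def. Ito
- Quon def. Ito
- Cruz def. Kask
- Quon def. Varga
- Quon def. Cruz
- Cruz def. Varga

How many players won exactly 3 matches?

3

Win totals: Ito 1, Quon 3, Varga 0, Kask 3, Cruz 3.
Exactly 3: Quon, Kask, Cruz — 3 players.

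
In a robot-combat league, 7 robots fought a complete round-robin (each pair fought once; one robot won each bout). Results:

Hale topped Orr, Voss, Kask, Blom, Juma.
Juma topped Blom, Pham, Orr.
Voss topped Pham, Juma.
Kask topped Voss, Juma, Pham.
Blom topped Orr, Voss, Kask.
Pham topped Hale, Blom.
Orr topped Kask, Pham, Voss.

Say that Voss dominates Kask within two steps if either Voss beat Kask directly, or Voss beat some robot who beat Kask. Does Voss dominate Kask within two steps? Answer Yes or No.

Voss did not beat Kask directly.
Voss beat Juma, Pham, but each of them lost to Kask. No two-step path.

No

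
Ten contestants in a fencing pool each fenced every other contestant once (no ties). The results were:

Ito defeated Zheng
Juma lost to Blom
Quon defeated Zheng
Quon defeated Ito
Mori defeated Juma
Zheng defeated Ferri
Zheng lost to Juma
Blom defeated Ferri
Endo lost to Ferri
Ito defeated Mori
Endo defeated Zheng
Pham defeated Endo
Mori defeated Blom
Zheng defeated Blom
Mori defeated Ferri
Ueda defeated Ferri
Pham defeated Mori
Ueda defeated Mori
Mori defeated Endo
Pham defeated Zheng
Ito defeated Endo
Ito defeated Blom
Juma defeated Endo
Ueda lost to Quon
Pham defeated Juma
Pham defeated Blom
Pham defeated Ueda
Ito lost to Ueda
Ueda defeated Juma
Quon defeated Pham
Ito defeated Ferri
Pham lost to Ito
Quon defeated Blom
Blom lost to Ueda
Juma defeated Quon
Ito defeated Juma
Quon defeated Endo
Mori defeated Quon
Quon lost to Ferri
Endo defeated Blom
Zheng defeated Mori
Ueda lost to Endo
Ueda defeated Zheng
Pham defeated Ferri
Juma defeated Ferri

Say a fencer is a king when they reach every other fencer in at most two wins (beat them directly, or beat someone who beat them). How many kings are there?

6

Pham reaches everyone (king).
Juma reaches everyone (king).
Ferri cannot reach Juma, Mori in two steps.
Ueda reaches everyone (king).
Zheng cannot reach Pham, Ueda, Ito in two steps.
Mori reaches everyone (king).
Endo cannot reach Pham, Quon in two steps.
Blom cannot reach Pham, Ueda, Mori, Ito in two steps.
Ito reaches everyone (king).
Quon reaches everyone (king).
Kings: Pham, Juma, Ueda, Mori, Ito, Quon — 6.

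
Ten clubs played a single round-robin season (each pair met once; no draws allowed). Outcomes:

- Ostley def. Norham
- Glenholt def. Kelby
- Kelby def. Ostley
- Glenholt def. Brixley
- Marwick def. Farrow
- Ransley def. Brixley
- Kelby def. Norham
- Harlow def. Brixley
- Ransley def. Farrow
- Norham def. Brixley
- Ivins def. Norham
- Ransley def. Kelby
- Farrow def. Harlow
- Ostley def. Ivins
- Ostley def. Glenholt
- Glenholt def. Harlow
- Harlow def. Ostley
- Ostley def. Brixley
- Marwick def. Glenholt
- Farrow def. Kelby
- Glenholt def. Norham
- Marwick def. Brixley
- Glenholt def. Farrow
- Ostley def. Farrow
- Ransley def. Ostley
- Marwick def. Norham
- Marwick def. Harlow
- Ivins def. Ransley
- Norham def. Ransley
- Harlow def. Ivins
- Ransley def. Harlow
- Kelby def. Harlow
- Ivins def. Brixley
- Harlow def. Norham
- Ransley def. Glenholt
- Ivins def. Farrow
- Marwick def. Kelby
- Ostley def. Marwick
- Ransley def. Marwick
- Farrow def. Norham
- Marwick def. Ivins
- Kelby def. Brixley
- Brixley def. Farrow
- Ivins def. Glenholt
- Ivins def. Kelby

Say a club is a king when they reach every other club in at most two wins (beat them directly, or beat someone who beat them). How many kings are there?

Brixley cannot reach Ivins, Marwick, Ostley, Glenholt, Ransley in two steps.
Ivins reaches everyone (king).
Marwick reaches everyone (king).
Kelby reaches everyone (king).
Farrow cannot reach Marwick, Glenholt in two steps.
Norham cannot reach Ivins in two steps.
Ostley reaches everyone (king).
Harlow reaches everyone (king).
Glenholt cannot reach Marwick in two steps.
Ransley reaches everyone (king).
Kings: Ivins, Marwick, Kelby, Ostley, Harlow, Ransley — 6.

6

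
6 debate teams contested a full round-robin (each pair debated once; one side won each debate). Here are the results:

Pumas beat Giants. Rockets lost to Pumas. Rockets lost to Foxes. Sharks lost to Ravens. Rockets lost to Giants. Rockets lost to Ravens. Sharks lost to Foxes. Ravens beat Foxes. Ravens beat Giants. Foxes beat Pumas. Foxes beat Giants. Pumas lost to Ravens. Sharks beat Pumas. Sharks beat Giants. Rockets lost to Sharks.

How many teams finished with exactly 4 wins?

Win totals: Pumas 2, Foxes 4, Rockets 0, Ravens 5, Giants 1, Sharks 3.
Exactly 4: Foxes — 1 team.

1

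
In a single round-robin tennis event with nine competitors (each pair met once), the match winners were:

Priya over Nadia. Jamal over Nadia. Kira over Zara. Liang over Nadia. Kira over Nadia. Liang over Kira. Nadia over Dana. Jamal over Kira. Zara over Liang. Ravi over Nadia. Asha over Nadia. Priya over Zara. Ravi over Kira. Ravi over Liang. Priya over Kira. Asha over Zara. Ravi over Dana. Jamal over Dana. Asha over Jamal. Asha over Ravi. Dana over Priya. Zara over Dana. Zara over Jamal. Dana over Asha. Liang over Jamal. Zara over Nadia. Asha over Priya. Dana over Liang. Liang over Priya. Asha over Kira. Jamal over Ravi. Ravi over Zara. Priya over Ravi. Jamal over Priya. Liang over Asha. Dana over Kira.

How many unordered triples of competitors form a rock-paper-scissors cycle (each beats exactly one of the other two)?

Win totals: Ravi 5, Kira 2, Zara 4, Dana 4, Nadia 1, Jamal 5, Liang 5, Asha 6, Priya 4.
A competitor with w wins dominates both others in C(w,2) triples; summing gives 10 + 1 + 6 + 6 + 0 + 10 + 10 + 15 + 6 = 64 transitive triples.
Total triples C(9,3) = 84, so cyclic triples = 84 − 64 = 20.

20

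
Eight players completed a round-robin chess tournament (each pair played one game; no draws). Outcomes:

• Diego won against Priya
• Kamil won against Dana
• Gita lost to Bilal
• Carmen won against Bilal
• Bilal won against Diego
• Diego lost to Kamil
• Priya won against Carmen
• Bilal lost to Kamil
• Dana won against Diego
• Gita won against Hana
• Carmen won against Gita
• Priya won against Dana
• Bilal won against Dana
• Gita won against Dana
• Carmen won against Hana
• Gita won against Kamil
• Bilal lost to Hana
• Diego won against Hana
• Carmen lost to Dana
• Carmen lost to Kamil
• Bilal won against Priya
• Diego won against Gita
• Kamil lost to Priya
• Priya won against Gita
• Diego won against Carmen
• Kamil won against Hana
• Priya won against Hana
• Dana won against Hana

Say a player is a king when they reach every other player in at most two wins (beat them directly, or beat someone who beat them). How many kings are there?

5

Carmen reaches everyone (king).
Priya reaches everyone (king).
Gita cannot reach Priya in two steps.
Hana cannot reach Carmen, Kamil in two steps.
Dana cannot reach Kamil in two steps.
Kamil reaches everyone (king).
Diego reaches everyone (king).
Bilal reaches everyone (king).
Kings: Carmen, Priya, Kamil, Diego, Bilal — 5.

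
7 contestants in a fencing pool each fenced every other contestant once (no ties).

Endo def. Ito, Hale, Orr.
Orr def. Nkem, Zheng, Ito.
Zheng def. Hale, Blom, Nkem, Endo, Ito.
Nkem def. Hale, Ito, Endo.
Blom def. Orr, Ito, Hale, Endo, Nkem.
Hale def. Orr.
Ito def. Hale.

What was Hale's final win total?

1

Hale's results: beat Orr; lost to Ito, Blom, Endo, Zheng, Nkem.
That is 1 win.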